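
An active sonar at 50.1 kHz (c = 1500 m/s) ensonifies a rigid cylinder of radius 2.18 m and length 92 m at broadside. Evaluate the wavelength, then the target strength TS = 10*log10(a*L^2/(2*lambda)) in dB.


Step 1: lambda = c/f = 1500/50100 = 0.02994 m
Step 2: TS = 10*log10(a*L^2/(2*lambda)) = 10*log10(2.18*92^2/(2*0.02994)) = 54.89

54.89 dB


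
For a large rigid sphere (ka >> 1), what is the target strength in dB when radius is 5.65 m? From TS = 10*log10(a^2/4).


TS = 10*log10(5.65^2 / 4) = 10*log10(7.980625) = 9.02

9.02 dB


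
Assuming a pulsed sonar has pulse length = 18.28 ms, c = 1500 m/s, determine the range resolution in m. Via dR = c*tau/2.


13.71 m


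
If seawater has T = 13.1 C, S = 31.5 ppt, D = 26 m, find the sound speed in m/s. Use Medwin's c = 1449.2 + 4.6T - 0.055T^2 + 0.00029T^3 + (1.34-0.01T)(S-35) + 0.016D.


c = 1449.2 + 4.6*13.1 - 0.055*13.1^2 + 0.00029*13.1^3 + (1.34 - 0.01*13.1)*(31.5 - 35) + 0.016*26 = 1496.86

1496.86 m/s


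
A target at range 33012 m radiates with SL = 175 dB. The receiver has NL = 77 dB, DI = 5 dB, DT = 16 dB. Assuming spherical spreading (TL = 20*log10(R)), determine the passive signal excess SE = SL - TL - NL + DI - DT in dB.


Step 1: TL = 20*log10(33012) = 90.37 dB
Step 2: SE = 175 - 90.37 - 77 + 5 - 16 = -3.37

-3.37 dB


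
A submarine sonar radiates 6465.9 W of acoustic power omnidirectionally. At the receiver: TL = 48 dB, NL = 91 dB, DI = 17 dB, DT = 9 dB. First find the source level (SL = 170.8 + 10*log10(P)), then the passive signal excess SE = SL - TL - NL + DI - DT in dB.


Step 1: SL = 170.8 + 10*log10(6465.9) = 208.91 dB
Step 2: SE = SL - TL - NL + DI - DT = 208.91 - 48 - 91 + 17 - 9 = 77.91

77.91 dB


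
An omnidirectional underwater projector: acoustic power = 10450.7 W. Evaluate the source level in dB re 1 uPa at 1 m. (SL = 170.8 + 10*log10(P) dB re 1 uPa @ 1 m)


SL = 170.8 + 10*log10(10450.7) = 170.8 + 40.19 = 210.99

210.99 dB


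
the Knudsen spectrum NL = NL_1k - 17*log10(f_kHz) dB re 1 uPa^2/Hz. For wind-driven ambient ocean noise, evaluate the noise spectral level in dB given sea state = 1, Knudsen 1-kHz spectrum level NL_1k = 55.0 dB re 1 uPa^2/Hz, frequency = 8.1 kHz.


NL = NL_1k - 17*log10(f_kHz) = 55.0 - 17*log10(8.1) = 55.0 - (15.44) = 39.56

39.56 dB


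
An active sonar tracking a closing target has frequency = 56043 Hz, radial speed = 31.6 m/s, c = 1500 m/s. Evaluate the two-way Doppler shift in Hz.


2361.28 Hz


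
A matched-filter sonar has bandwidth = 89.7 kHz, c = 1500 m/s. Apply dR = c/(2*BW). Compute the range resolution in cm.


0.84 cm


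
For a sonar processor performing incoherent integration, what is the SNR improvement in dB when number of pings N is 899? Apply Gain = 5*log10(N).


Gain = 5*log10(899) = 14.77

14.77 dB


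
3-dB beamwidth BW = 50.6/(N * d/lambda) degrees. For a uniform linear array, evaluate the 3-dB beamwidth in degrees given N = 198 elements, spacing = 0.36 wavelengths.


0.71 deg


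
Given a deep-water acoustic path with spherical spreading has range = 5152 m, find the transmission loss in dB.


TL = 20*log10(5152) = 74.24

74.24 dB


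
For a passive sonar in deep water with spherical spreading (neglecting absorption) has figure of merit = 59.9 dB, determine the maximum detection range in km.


At max range FOM = TL, so 20*log10(R) = 59.9
R = 10^(59.9/20) = 988.55 m = 0.99 km

0.99 km


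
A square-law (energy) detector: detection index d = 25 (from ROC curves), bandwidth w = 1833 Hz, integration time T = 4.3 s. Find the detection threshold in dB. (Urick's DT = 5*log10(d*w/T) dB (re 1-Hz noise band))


DT = 5*log10(d*w/T) = 5*log10(25 * 1833 / 4.3) = 5*log10(10656.98) = 20.14

20.14 dB


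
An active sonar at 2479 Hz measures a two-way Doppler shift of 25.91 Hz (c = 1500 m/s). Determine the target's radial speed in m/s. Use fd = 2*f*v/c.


From fd = 2*f*v/c, v = c*fd/(2*f) = 1500 * 25.91 / (2*2479) = 7.84

7.84 m/s


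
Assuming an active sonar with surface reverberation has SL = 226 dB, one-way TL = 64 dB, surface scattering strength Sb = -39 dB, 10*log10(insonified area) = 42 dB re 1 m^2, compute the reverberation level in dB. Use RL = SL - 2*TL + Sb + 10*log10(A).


RL = SL - 2*TL + Sb + 10*log10(A) = 226 - 2*64 + (-39) + 42 = 101

101 dB


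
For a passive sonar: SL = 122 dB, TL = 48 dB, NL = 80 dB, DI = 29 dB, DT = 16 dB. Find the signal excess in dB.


SE = SL - TL - NL + DI - DT = 122 - 48 - 80 + 29 - 16 = 7

7 dB


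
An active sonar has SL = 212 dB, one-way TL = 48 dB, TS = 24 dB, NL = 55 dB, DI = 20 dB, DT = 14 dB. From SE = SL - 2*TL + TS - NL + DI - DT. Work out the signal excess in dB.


SE = SL - 2*TL + TS - NL + DI - DT = 212 - 2*48 + (24) - 55 + 20 - 14 = 91

91 dB


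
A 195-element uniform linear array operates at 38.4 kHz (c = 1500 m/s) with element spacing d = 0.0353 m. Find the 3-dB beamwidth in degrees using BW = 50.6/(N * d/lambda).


Step 1: lambda = 1500/38400 = 0.03906 m
Step 2: d/lambda = 0.0353/0.03906 = 0.9037
Step 3: BW = 50.6/(N * d/lambda) = 50.6/(195 * 0.9037) = 0.29

0.29 deg


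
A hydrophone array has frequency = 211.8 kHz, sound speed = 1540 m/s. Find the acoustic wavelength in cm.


0.73 cm


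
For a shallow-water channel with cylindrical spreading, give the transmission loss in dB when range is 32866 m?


TL = 10*log10(32866) = 45.17

45.17 dB


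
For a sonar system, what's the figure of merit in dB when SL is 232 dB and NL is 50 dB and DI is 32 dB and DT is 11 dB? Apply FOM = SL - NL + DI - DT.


FOM = SL - NL + DI - DT = 232 - 50 + 32 - 11 = 203

203 dB


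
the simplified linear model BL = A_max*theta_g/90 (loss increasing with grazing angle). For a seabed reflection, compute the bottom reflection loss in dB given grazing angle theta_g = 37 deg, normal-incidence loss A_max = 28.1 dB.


11.55 dB


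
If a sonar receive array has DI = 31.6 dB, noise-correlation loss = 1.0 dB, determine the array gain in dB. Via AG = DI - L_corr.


AG = DI - L_corr = 31.6 - 1.0 = 30.6

30.6 dB


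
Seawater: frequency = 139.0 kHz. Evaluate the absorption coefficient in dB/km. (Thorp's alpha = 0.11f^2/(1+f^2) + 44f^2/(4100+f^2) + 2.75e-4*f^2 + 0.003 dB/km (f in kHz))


41.724 dB/km


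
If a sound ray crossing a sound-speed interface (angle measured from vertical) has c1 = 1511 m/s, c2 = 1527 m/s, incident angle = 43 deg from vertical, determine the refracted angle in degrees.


sin(theta2) = (c2/c1)*sin(theta1) = (1527/1511)*sin(43 deg) = 0.68922
theta2 = arcsin(0.68922) = 43.57

43.57 deg


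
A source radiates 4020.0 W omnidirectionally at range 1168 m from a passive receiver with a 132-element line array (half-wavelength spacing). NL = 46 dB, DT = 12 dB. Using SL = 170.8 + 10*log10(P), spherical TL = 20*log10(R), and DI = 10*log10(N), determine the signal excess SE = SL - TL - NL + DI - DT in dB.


Step 1: SL = 170.8 + 10*log10(4020.0) = 206.84 dB
Step 2: TL = 20*log10(1168) = 61.35 dB
Step 3: DI = 10*log10(132) = 21.21 dB
Step 4: SE = SL - TL - NL + DI - DT = 206.84 - 61.35 - 46 + 21.21 - 12 = 108.7

108.7 dB


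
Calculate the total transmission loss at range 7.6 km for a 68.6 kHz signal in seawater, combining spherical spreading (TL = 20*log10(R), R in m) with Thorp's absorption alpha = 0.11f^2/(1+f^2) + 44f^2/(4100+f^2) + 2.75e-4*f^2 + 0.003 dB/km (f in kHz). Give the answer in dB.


Step 1 (Thorp): alpha = 0.11*4705.96/(1+4705.96) + 44*4705.96/(4100+4705.96) + 2.75e-4*4705.96 + 0.003 = 24.921 dB/km
Step 2: TL_spread = 20*log10(7600) = 77.62 dB
Step 3: TL_abs = alpha*R = 24.921 * 7.6 = 189.4 dB
Step 4: TL_total = 77.62 + 189.4 = 267.02

267.02 dB


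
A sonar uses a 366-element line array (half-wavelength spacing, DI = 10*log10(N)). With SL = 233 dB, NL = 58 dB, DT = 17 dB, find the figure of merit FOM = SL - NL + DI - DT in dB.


Step 1: DI = 10*log10(366) = 25.63 dB
Step 2: FOM = SL - NL + DI - DT = 233 - 58 + 25.63 - 17 = 183.63

183.63 dB


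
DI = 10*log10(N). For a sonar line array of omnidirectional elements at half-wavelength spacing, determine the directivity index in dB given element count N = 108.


DI = 10*log10(108) = 20.33

20.33 dB


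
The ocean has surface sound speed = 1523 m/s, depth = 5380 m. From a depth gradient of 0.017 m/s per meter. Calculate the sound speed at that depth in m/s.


c = 1523 + 0.017 * 5380 = 1614.46

1614.46 m/s


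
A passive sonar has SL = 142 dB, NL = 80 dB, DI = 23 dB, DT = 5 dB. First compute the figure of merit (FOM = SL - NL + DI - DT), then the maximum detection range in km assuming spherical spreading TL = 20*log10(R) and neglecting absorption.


Step 1: FOM = SL - NL + DI - DT = 142 - 80 + 23 - 5 = 80 dB
Step 2: at max range FOM = TL = 20*log10(R), so R = 10^(80/20) = 10000.0 m = 10.0 km

10.0 km


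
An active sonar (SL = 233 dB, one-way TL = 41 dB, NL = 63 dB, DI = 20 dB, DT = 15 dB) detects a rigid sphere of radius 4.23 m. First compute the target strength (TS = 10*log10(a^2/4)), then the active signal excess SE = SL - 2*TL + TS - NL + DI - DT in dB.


Step 1: TS = 10*log10(4.23^2/4) = 6.51 dB
Step 2: SE = SL - 2*TL + TS - NL + DI - DT = 233 - 2*41 + (6.51) - 63 + 20 - 15 = 99.51

99.51 dB


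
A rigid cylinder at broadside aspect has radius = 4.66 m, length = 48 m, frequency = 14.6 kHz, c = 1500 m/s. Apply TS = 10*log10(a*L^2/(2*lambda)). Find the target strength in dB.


lambda = 1500/14600 = 0.10274 m
TS = 10*log10(4.66*48^2/(2*0.10274)) = 47.18

47.18 dB


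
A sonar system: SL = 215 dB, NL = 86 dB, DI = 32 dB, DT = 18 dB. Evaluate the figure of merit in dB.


143 dB


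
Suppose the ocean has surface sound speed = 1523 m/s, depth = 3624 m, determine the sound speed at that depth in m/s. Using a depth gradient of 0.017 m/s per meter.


1584.608 m/s


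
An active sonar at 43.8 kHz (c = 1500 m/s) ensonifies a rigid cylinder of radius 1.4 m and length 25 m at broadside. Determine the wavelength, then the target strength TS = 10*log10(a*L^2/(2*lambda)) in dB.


Step 1: lambda = c/f = 1500/43800 = 0.03425 m
Step 2: TS = 10*log10(a*L^2/(2*lambda)) = 10*log10(1.4*25^2/(2*0.03425)) = 41.06

41.06 dB


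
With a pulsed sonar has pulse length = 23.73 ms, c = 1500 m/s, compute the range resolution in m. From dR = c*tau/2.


dR = c*tau/2 = 1500 * 23.73e-3 / 2 = 17.7975

17.7975 m


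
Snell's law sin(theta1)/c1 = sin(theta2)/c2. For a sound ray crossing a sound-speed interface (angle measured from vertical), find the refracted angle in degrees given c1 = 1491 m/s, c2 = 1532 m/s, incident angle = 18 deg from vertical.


sin(theta2) = (c2/c1)*sin(theta1) = (1532/1491)*sin(18 deg) = 0.31751
theta2 = arcsin(0.31751) = 18.51

18.51 deg


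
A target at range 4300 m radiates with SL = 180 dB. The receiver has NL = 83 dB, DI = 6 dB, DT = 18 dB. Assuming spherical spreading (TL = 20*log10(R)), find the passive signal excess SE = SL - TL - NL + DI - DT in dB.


Step 1: TL = 20*log10(4300) = 72.67 dB
Step 2: SE = 180 - 72.67 - 83 + 6 - 18 = 12.33

12.33 dB


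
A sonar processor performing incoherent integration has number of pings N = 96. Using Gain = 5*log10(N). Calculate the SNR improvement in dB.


9.91 dB


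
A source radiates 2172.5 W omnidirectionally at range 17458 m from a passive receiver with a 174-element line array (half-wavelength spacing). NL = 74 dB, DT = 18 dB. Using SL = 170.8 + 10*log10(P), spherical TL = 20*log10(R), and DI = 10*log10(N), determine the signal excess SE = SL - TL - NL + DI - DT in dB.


Step 1: SL = 170.8 + 10*log10(2172.5) = 204.17 dB
Step 2: TL = 20*log10(17458) = 84.84 dB
Step 3: DI = 10*log10(174) = 22.41 dB
Step 4: SE = SL - TL - NL + DI - DT = 204.17 - 84.84 - 74 + 22.41 - 18 = 49.74

49.74 dB


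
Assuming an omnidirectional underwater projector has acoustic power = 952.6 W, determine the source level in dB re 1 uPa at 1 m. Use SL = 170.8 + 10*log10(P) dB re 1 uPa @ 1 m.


200.59 dB


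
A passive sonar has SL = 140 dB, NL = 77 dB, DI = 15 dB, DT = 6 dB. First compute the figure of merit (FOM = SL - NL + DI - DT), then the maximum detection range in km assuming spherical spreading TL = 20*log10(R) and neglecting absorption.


Step 1: FOM = SL - NL + DI - DT = 140 - 77 + 15 - 6 = 72 dB
Step 2: at max range FOM = TL = 20*log10(R), so R = 10^(72/20) = 3981.07 m = 3.98 km

3.98 km


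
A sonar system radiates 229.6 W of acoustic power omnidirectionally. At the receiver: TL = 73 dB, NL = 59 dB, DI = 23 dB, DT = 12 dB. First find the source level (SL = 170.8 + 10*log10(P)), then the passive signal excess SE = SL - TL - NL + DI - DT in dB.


Step 1: SL = 170.8 + 10*log10(229.6) = 194.41 dB
Step 2: SE = SL - TL - NL + DI - DT = 194.41 - 73 - 59 + 23 - 12 = 73.41

73.41 dB


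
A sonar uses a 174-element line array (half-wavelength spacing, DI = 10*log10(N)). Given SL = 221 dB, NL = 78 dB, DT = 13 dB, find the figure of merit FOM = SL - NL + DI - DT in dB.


Step 1: DI = 10*log10(174) = 22.41 dB
Step 2: FOM = SL - NL + DI - DT = 221 - 78 + 22.41 - 13 = 152.41

152.41 dB


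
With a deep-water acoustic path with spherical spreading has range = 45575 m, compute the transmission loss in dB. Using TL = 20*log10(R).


93.17 dB


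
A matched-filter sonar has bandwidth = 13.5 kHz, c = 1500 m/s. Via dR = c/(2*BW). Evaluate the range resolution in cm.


5.56 cm


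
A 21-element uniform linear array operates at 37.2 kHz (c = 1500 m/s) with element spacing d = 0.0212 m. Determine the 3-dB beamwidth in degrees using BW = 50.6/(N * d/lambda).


4.58 deg


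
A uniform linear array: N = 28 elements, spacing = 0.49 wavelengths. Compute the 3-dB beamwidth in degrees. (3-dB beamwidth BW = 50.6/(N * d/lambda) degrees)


BW = 50.6 / (28 * 0.49) = 50.6 / 13.72 = 3.69

3.69 deg


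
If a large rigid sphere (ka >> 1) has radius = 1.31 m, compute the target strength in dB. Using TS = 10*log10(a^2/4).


TS = 10*log10(1.31^2 / 4) = 10*log10(0.429025) = -3.68

-3.68 dB


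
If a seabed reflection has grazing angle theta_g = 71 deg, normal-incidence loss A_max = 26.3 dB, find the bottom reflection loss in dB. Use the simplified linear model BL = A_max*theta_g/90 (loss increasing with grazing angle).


BL = A_max * theta_g / 90 = 26.3 * 71 / 90 = 20.75

20.75 dB


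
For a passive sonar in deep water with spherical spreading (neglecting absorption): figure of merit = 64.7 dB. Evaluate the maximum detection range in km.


At max range FOM = TL, so 20*log10(R) = 64.7
R = 10^(64.7/20) = 1717.91 m = 1.72 km

1.72 km


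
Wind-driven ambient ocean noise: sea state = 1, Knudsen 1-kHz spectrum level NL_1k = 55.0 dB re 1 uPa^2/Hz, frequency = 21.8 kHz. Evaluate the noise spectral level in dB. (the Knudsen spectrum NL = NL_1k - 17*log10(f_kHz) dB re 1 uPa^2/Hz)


NL = NL_1k - 17*log10(f_kHz) = 55.0 - 17*log10(21.8) = 55.0 - (22.75) = 32.25

32.25 dB


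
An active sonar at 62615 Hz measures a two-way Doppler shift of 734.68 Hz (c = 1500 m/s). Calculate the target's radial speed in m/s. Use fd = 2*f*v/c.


From fd = 2*f*v/c, v = c*fd/(2*f) = 1500 * 734.68 / (2*62615) = 8.8

8.8 m/s


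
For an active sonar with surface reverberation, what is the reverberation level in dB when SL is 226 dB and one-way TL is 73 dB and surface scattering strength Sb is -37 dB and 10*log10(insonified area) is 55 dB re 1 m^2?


RL = SL - 2*TL + Sb + 10*log10(A) = 226 - 2*73 + (-37) + 55 = 98

98 dB


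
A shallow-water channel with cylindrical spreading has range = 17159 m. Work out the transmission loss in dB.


TL = 10*log10(17159) = 42.34

42.34 dB


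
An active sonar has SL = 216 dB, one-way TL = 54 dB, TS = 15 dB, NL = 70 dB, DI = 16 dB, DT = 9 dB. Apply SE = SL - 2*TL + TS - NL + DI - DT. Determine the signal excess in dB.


60 dB


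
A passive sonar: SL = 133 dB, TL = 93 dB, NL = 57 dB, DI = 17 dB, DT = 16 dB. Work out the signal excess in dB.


SE = SL - TL - NL + DI - DT = 133 - 93 - 57 + 17 - 16 = -16

-16 dB


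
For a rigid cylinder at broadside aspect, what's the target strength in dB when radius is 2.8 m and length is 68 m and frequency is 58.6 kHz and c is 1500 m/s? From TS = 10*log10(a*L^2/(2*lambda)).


54.03 dB


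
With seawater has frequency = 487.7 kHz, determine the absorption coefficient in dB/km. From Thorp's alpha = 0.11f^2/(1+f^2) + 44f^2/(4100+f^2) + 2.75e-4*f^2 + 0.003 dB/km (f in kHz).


108.776 dB/km


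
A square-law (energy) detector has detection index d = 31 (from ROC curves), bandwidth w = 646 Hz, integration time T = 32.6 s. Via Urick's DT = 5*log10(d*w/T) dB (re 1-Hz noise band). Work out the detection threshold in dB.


13.94 dB


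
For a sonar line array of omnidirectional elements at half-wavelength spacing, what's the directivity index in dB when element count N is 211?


DI = 10*log10(211) = 23.24

23.24 dB


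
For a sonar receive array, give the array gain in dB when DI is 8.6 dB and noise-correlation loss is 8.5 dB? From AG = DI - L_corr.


0.1 dB


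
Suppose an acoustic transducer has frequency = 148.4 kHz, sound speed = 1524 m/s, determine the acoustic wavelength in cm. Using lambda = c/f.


lambda = c/f = 1524 / 148400 = 0.0103 m = 1.03 cm

1.03 cm


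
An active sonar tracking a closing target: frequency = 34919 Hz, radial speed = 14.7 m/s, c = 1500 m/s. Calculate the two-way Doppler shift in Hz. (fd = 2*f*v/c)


684.41 Hz


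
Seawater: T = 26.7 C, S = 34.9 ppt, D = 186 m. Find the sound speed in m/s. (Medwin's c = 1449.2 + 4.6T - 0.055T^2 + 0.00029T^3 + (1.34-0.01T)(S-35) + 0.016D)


c = 1449.2 + 4.6*26.7 - 0.055*26.7^2 + 0.00029*26.7^3 + (1.34 - 0.01*26.7)*(34.9 - 35) + 0.016*186 = 1541.2

1541.2 m/s


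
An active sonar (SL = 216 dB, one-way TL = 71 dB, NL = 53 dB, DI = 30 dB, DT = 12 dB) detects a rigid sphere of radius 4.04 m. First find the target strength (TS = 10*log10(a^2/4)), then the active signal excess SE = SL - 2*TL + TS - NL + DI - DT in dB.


Step 1: TS = 10*log10(4.04^2/4) = 6.11 dB
Step 2: SE = SL - 2*TL + TS - NL + DI - DT = 216 - 2*71 + (6.11) - 53 + 30 - 12 = 45.11

45.11 dB


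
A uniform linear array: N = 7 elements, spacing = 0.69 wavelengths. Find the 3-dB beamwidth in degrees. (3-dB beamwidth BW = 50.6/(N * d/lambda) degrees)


10.48 deg


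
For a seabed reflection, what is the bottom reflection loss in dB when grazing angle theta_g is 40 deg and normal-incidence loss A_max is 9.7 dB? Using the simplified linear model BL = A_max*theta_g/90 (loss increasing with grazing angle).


4.31 dB


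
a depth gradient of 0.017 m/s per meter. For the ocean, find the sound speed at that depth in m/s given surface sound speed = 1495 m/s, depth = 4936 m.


c = 1495 + 0.017 * 4936 = 1578.912

1578.912 m/s


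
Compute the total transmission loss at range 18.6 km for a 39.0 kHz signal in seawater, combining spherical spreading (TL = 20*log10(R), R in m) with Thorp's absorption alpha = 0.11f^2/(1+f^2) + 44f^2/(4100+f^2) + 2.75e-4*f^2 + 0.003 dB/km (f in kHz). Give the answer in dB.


316.72 dB


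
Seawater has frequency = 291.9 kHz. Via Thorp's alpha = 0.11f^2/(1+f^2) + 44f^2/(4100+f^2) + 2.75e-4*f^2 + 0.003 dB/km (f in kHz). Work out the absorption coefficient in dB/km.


65.525 dB/km


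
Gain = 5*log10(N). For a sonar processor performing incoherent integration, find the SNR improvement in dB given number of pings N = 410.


Gain = 5*log10(410) = 13.06

13.06 dB


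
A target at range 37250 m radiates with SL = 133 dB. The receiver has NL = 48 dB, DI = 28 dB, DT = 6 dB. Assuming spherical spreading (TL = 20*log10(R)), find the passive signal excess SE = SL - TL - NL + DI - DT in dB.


Step 1: TL = 20*log10(37250) = 91.42 dB
Step 2: SE = 133 - 91.42 - 48 + 28 - 6 = 15.58

15.58 dB


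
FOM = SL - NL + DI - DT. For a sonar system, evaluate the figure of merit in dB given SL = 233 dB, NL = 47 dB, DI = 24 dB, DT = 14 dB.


FOM = SL - NL + DI - DT = 233 - 47 + 24 - 14 = 196

196 dB


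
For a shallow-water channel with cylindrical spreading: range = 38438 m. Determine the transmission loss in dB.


TL = 10*log10(38438) = 45.85

45.85 dB


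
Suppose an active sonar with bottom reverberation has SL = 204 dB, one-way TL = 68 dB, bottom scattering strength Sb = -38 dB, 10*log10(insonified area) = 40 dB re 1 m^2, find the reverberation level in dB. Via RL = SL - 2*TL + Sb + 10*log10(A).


RL = SL - 2*TL + Sb + 10*log10(A) = 204 - 2*68 + (-38) + 40 = 70

70 dB


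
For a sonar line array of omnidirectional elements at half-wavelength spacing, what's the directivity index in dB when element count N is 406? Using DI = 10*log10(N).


DI = 10*log10(406) = 26.09

26.09 dB


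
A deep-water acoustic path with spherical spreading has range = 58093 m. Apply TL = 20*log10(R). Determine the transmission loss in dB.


TL = 20*log10(58093) = 95.28

95.28 dB


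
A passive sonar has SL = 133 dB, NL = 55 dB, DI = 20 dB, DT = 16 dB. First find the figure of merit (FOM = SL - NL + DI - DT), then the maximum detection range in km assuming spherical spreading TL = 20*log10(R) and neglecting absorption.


Step 1: FOM = SL - NL + DI - DT = 133 - 55 + 20 - 16 = 82 dB
Step 2: at max range FOM = TL = 20*log10(R), so R = 10^(82/20) = 12589.25 m = 12.59 km

12.59 km


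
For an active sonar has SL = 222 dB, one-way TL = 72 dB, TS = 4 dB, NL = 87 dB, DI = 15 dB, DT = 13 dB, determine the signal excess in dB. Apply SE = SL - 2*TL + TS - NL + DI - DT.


SE = SL - 2*TL + TS - NL + DI - DT = 222 - 2*72 + (4) - 87 + 15 - 13 = -3

-3 dB


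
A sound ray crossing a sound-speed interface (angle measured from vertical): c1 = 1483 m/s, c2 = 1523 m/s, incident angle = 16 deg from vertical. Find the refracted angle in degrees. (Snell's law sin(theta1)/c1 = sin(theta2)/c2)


16.44 deg


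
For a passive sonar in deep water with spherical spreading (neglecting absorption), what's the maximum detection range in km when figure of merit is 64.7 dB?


1.72 km


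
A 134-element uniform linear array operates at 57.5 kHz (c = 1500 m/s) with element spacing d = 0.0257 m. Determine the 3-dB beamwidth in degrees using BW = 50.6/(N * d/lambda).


0.38 deg


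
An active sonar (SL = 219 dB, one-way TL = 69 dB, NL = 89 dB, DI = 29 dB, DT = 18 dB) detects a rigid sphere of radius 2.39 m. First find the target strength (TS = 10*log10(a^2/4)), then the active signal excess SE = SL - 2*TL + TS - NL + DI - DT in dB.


Step 1: TS = 10*log10(2.39^2/4) = 1.55 dB
Step 2: SE = SL - 2*TL + TS - NL + DI - DT = 219 - 2*69 + (1.55) - 89 + 29 - 18 = 4.55

4.55 dB


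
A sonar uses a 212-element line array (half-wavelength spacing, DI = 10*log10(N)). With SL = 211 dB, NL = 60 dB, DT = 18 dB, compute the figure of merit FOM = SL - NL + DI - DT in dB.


Step 1: DI = 10*log10(212) = 23.26 dB
Step 2: FOM = SL - NL + DI - DT = 211 - 60 + 23.26 - 18 = 156.26

156.26 dB


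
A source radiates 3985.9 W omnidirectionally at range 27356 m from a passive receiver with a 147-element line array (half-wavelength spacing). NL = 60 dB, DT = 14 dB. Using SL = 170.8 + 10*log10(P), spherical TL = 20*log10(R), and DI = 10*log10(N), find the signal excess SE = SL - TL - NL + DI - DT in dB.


Step 1: SL = 170.8 + 10*log10(3985.9) = 206.81 dB
Step 2: TL = 20*log10(27356) = 88.74 dB
Step 3: DI = 10*log10(147) = 21.67 dB
Step 4: SE = SL - TL - NL + DI - DT = 206.81 - 88.74 - 60 + 21.67 - 14 = 65.74

65.74 dB


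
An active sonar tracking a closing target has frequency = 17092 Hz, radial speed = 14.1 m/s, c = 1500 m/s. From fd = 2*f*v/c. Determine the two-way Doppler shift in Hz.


fd = 2*f*v/c = 2 * 17092 * 14.1 / 1500 = 321.33

321.33 Hz


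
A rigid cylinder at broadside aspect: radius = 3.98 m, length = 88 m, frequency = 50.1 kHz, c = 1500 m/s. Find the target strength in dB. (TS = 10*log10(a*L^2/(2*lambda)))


57.12 dB


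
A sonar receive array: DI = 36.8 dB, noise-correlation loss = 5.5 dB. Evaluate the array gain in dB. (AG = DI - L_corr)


31.3 dB


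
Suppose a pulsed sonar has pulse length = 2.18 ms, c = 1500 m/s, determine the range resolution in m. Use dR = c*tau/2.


1.635 m


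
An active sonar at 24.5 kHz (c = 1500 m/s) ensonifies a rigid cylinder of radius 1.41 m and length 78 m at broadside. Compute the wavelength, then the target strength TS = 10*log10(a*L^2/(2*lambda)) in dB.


Step 1: lambda = c/f = 1500/24500 = 0.06122 m
Step 2: TS = 10*log10(a*L^2/(2*lambda)) = 10*log10(1.41*78^2/(2*0.06122)) = 48.45

48.45 dB


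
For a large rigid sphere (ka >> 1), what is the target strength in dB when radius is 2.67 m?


TS = 10*log10(2.67^2 / 4) = 10*log10(1.782225) = 2.51

2.51 dB


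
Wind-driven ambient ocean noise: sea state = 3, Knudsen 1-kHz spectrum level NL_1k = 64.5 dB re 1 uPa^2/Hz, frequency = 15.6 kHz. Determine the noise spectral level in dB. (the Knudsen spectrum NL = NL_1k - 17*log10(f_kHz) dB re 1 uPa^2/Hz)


44.22 dB


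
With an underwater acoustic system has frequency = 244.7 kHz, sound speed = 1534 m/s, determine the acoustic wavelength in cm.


lambda = c/f = 1534 / 244700 = 0.0063 m = 0.63 cm

0.63 cm


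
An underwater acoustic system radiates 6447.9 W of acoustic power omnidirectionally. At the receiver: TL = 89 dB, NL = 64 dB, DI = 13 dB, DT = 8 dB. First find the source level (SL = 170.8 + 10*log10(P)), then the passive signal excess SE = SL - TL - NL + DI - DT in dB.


Step 1: SL = 170.8 + 10*log10(6447.9) = 208.89 dB
Step 2: SE = SL - TL - NL + DI - DT = 208.89 - 89 - 64 + 13 - 8 = 60.89

60.89 dB


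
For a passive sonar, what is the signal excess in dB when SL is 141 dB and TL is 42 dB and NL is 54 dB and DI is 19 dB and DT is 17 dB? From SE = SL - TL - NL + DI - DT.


SE = SL - TL - NL + DI - DT = 141 - 42 - 54 + 19 - 17 = 47

47 dB


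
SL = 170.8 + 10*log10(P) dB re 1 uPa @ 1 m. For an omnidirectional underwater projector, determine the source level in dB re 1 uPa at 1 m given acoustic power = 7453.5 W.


209.52 dB


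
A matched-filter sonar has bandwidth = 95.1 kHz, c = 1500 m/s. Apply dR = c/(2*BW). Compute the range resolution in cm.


dR = c/(2*BW) = 1500 / (2 * 95.1e3) = 0.0079 m = 0.79 cm

0.79 cm


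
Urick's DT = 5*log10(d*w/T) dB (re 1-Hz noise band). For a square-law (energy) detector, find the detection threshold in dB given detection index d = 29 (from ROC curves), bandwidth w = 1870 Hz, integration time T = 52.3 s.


DT = 5*log10(d*w/T) = 5*log10(29 * 1870 / 52.3) = 5*log10(1036.9) = 15.08

15.08 dB


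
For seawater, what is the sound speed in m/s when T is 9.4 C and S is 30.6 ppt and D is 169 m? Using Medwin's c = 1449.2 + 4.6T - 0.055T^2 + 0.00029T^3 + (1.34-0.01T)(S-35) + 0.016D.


1485.04 m/s


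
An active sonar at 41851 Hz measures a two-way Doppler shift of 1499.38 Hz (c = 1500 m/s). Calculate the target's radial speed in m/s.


From fd = 2*f*v/c, v = c*fd/(2*f) = 1500 * 1499.38 / (2*41851) = 26.87

26.87 m/s


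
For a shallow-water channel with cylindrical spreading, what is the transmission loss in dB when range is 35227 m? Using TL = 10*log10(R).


45.47 dB


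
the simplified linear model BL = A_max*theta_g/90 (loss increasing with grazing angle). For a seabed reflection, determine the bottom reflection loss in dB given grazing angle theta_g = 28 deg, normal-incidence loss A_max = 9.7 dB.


3.02 dB


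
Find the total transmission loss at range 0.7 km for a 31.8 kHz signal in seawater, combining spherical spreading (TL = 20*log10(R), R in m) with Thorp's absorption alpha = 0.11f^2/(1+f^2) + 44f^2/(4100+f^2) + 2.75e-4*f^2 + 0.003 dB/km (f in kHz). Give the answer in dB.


Step 1 (Thorp): alpha = 0.11*1011.24/(1+1011.24) + 44*1011.24/(4100+1011.24) + 2.75e-4*1011.24 + 0.003 = 9.0962 dB/km
Step 2: TL_spread = 20*log10(700) = 56.9 dB
Step 3: TL_abs = alpha*R = 9.0962 * 0.7 = 6.37 dB
Step 4: TL_total = 56.9 + 6.37 = 63.27

63.27 dB


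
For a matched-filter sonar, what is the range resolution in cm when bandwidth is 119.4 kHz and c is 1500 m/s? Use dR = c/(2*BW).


dR = c/(2*BW) = 1500 / (2 * 119.4e3) = 0.0063 m = 0.63 cm

0.63 cm


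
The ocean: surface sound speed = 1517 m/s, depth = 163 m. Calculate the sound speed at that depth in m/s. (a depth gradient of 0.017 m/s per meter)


c = 1517 + 0.017 * 163 = 1519.771

1519.771 m/s


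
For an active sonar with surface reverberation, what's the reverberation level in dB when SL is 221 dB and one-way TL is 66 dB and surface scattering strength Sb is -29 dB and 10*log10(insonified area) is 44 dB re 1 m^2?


104 dB


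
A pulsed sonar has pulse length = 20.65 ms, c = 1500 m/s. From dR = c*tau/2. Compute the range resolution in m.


dR = c*tau/2 = 1500 * 20.65e-3 / 2 = 15.4875

15.4875 m


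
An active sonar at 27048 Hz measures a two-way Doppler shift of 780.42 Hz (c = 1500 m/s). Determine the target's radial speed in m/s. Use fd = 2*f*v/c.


From fd = 2*f*v/c, v = c*fd/(2*f) = 1500 * 780.42 / (2*27048) = 21.64

21.64 m/s


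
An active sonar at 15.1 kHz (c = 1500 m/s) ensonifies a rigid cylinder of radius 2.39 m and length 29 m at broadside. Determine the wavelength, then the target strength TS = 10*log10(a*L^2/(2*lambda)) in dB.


Step 1: lambda = c/f = 1500/15100 = 0.09934 m
Step 2: TS = 10*log10(a*L^2/(2*lambda)) = 10*log10(2.39*29^2/(2*0.09934)) = 40.05

40.05 dB


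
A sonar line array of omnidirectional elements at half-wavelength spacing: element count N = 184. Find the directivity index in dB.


DI = 10*log10(184) = 22.65

22.65 dB


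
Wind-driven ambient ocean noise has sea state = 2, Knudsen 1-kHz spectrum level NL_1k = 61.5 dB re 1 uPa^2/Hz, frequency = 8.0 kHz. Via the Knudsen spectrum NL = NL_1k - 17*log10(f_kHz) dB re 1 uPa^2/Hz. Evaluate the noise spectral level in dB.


NL = NL_1k - 17*log10(f_kHz) = 61.5 - 17*log10(8.0) = 61.5 - (15.35) = 46.15

46.15 dB


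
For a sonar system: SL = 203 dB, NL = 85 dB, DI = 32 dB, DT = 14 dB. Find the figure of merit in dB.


FOM = SL - NL + DI - DT = 203 - 85 + 32 - 14 = 136

136 dB


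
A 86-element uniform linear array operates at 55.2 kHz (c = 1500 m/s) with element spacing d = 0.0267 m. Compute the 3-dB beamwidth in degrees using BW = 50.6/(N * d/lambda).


Step 1: lambda = 1500/55200 = 0.02717 m
Step 2: d/lambda = 0.0267/0.02717 = 0.9827
Step 3: BW = 50.6/(N * d/lambda) = 50.6/(86 * 0.9827) = 0.6

0.6 deg


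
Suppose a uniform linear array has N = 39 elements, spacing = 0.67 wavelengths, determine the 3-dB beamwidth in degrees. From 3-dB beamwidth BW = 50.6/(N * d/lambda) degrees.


BW = 50.6 / (39 * 0.67) = 50.6 / 26.13 = 1.94

1.94 deg


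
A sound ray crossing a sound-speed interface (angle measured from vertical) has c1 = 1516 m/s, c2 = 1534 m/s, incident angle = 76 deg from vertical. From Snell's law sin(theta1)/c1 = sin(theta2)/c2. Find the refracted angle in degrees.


sin(theta2) = (c2/c1)*sin(theta1) = (1534/1516)*sin(76 deg) = 0.98182
theta2 = arcsin(0.98182) = 79.06

79.06 deg


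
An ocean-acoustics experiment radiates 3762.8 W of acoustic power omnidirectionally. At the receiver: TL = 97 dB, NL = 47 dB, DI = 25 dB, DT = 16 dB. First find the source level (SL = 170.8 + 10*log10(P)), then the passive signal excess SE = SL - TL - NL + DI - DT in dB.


Step 1: SL = 170.8 + 10*log10(3762.8) = 206.56 dB
Step 2: SE = SL - TL - NL + DI - DT = 206.56 - 97 - 47 + 25 - 16 = 71.56

71.56 dB


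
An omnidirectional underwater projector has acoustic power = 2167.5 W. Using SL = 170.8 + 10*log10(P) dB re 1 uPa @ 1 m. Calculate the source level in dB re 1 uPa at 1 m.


SL = 170.8 + 10*log10(2167.5) = 170.8 + 33.36 = 204.16

204.16 dB


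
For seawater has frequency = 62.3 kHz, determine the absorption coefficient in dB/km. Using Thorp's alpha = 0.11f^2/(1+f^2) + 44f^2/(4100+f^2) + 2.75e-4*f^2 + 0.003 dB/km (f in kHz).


f^2 = 3881.29
alpha = 0.11*3881.29/(1+3881.29) + 44*3881.29/(4100+3881.29) + 2.75e-4*3881.29 + 0.003 = 22.577

22.577 dB/km


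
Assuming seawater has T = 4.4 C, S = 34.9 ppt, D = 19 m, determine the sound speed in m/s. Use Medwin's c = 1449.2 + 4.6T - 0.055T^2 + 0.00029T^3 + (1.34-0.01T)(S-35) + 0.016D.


1468.57 m/s


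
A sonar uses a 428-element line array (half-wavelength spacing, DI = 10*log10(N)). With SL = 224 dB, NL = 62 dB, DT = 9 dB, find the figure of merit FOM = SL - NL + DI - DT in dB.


Step 1: DI = 10*log10(428) = 26.31 dB
Step 2: FOM = SL - NL + DI - DT = 224 - 62 + 26.31 - 9 = 179.31

179.31 dB


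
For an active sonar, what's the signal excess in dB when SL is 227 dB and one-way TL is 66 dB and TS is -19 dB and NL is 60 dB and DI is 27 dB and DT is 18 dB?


25 dB


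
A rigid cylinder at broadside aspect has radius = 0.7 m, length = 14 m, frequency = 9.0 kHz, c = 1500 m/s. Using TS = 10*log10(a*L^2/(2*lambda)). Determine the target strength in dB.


lambda = 1500/9000 = 0.16667 m
TS = 10*log10(0.7*14^2/(2*0.16667)) = 26.14

26.14 dB


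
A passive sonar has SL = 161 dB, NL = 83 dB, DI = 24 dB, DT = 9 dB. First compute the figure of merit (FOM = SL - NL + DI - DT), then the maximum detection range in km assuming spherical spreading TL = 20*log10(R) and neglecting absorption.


Step 1: FOM = SL - NL + DI - DT = 161 - 83 + 24 - 9 = 93 dB
Step 2: at max range FOM = TL = 20*log10(R), so R = 10^(93/20) = 44668.36 m = 44.67 km

44.67 km


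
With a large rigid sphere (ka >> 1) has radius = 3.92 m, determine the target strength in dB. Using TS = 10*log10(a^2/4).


TS = 10*log10(3.92^2 / 4) = 10*log10(3.8416) = 5.85

5.85 dB


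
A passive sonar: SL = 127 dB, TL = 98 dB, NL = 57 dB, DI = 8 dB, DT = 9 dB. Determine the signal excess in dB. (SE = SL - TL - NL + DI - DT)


-29 dB


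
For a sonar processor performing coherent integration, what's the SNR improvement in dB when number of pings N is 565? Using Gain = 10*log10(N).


Gain = 10*log10(565) = 27.52

27.52 dB


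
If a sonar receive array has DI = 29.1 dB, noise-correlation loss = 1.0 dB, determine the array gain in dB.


AG = DI - L_corr = 29.1 - 1.0 = 28.1

28.1 dB


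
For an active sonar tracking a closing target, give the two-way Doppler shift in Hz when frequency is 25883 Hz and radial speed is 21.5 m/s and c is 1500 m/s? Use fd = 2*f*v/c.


741.98 Hz


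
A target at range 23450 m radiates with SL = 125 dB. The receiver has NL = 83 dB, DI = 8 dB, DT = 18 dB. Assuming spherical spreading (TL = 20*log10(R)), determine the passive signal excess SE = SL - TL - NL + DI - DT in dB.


Step 1: TL = 20*log10(23450) = 87.4 dB
Step 2: SE = 125 - 87.4 - 83 + 8 - 18 = -55.4

-55.4 dB


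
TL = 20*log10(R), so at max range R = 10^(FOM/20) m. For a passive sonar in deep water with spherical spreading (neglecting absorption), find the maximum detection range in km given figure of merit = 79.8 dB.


At max range FOM = TL, so 20*log10(R) = 79.8
R = 10^(79.8/20) = 9772.37 m = 9.77 km

9.77 km


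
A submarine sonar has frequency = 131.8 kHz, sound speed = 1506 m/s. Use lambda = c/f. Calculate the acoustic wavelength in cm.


lambda = c/f = 1506 / 131800 = 0.0114 m = 1.14 cm

1.14 cm


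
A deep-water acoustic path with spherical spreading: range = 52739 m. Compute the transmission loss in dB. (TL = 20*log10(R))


94.44 dB


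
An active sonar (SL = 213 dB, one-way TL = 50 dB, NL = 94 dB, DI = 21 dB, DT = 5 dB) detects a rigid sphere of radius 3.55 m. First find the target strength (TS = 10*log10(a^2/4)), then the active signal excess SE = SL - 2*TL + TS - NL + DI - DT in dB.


Step 1: TS = 10*log10(3.55^2/4) = 4.98 dB
Step 2: SE = SL - 2*TL + TS - NL + DI - DT = 213 - 2*50 + (4.98) - 94 + 21 - 5 = 39.98

39.98 dB


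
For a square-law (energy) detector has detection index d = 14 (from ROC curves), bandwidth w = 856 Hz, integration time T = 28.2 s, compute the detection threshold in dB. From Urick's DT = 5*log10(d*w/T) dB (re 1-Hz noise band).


13.14 dB


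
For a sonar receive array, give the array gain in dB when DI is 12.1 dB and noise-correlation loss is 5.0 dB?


7.1 dB


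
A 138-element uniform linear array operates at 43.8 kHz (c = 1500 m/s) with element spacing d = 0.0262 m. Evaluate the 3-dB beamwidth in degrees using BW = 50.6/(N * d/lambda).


Step 1: lambda = 1500/43800 = 0.03425 m
Step 2: d/lambda = 0.0262/0.03425 = 0.765
Step 3: BW = 50.6/(N * d/lambda) = 50.6/(138 * 0.765) = 0.48

0.48 deg


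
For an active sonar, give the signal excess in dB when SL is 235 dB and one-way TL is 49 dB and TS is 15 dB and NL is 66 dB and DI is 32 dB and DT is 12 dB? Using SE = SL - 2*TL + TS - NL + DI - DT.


SE = SL - 2*TL + TS - NL + DI - DT = 235 - 2*49 + (15) - 66 + 32 - 12 = 106

106 dB


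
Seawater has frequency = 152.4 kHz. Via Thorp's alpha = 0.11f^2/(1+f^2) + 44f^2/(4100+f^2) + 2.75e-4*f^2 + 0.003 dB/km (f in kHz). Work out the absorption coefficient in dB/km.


f^2 = 23225.76
alpha = 0.11*23225.76/(1+23225.76) + 44*23225.76/(4100+23225.76) + 2.75e-4*23225.76 + 0.003 = 43.898

43.898 dB/km


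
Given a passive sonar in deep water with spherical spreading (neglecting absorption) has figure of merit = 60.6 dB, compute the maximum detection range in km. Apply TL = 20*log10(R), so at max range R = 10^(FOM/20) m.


At max range FOM = TL, so 20*log10(R) = 60.6
R = 10^(60.6/20) = 1071.52 m = 1.07 km

1.07 km


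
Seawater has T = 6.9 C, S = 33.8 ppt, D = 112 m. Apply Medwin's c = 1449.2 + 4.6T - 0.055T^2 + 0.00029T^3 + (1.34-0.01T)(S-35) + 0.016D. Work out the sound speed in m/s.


c = 1449.2 + 4.6*6.9 - 0.055*6.9^2 + 0.00029*6.9^3 + (1.34 - 0.01*6.9)*(33.8 - 35) + 0.016*112 = 1478.68

1478.68 m/s


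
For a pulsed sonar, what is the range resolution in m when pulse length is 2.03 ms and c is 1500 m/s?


dR = c*tau/2 = 1500 * 2.03e-3 / 2 = 1.5225

1.5225 m


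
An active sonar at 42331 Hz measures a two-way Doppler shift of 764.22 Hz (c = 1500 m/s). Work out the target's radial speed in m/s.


From fd = 2*f*v/c, v = c*fd/(2*f) = 1500 * 764.22 / (2*42331) = 13.54

13.54 m/s


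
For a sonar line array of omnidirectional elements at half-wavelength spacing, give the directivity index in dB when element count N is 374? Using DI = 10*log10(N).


DI = 10*log10(374) = 25.73

25.73 dB


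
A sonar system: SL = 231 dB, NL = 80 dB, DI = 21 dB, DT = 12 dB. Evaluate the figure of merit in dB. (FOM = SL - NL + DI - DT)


160 dB


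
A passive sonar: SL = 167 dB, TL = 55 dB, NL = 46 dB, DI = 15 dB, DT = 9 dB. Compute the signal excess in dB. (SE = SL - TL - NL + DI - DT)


SE = SL - TL - NL + DI - DT = 167 - 55 - 46 + 15 - 9 = 72

72 dB


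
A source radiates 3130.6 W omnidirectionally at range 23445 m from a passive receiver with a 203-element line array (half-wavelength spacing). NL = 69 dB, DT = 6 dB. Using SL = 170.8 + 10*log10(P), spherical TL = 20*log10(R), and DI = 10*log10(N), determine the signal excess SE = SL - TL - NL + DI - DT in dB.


66.43 dB


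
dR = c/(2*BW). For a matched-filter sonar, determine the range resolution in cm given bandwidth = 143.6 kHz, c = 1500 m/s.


dR = c/(2*BW) = 1500 / (2 * 143.6e3) = 0.0052 m = 0.52 cm

0.52 cm


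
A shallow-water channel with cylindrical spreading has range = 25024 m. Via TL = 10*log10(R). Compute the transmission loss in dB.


43.98 dB


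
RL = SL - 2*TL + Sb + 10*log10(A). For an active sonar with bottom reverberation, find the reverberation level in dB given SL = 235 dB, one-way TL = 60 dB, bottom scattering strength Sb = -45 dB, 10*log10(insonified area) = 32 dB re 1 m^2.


RL = SL - 2*TL + Sb + 10*log10(A) = 235 - 2*60 + (-45) + 32 = 102

102 dB


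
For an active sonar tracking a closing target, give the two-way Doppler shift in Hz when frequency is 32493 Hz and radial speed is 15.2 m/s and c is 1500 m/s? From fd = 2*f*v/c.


fd = 2*f*v/c = 2 * 32493 * 15.2 / 1500 = 658.52

658.52 Hz
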